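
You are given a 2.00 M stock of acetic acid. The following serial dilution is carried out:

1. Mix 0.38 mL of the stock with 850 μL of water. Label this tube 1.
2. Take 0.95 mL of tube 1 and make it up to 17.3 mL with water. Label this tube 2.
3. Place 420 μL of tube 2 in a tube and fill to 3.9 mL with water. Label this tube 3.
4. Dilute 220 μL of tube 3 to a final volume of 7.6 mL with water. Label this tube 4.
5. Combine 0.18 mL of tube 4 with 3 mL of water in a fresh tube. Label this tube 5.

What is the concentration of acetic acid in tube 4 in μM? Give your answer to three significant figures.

106 μM

Step 1: 0.38 mL + 850 μL = 1.23 mL total → factor 1.23/0.38 = 3.2368
Step 2: 0.95 mL brought to 17.3 mL → factor 17.3/0.95 = 18.211
Step 3: 420 μL brought to 3.9 mL → factor 3900/420 = 9.2857
Step 4: 220 μL brought to 7.6 mL → factor 7600/220 = 34.545
Dilution factor through tube 4 = 3.2368 × 18.211 × 9.2857 × 34.545 = 18908
[tube 4] = 2.00 M / 18908 = 0.0001058 M = 106 μM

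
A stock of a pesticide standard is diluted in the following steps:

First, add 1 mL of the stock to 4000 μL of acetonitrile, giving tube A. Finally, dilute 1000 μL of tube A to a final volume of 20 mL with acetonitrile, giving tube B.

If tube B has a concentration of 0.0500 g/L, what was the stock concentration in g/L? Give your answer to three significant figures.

5.00 g/L

Step 1: 1 mL + 4000 μL = 5 mL total → factor 5/1 = 5
Step 2: 1000 μL brought to 20 mL → factor 20000/1000 = 20
Overall dilution factor = 5 × 20 = 100
Stock = 0.0500 g/L × 100 = 5.00 g/L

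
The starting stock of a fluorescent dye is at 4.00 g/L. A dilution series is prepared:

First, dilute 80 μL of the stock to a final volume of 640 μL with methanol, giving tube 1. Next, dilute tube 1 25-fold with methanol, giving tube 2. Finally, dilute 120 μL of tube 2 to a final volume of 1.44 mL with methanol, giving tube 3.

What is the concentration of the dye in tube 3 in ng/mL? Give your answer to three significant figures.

1.67 × 10^3 ng/mL

Step 1: 80 μL brought to 640 μL → factor 640/80 = 8
Step 2: 25-fold → factor 25
Step 3: 120 μL brought to 1.44 mL → factor 1440/120 = 12
Overall dilution factor = 8 × 25 × 12 = 2400
Final = 4.00 g/L / 2400 = 0.001667 g/L = 1.67 × 10^3 ng/mL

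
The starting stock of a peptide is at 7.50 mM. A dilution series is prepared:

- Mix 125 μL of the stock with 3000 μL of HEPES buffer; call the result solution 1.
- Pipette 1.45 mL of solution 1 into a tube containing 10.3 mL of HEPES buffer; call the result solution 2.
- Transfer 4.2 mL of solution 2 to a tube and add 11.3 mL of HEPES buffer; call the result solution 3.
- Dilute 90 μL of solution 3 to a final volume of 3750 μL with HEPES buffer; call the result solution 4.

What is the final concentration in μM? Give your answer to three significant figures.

Step 1: 125 μL + 3000 μL = 3125 μL total → factor 3125/125 = 25
Step 2: 1.45 mL + 10.3 mL = 11.75 mL total → factor 11.75/1.45 = 8.1034
Step 3: 4.2 mL + 11.3 mL = 15.5 mL total → factor 15.5/4.2 = 3.6905
Step 4: 90 μL brought to 3750 μL → factor 3750/90 = 41.667
Overall dilution factor = 25 × 8.1034 × 3.6905 × 41.667 = 31152
Final = 7.50 mM / 31152 = 0.0002408 mM = 0.241 μM

0.241 μM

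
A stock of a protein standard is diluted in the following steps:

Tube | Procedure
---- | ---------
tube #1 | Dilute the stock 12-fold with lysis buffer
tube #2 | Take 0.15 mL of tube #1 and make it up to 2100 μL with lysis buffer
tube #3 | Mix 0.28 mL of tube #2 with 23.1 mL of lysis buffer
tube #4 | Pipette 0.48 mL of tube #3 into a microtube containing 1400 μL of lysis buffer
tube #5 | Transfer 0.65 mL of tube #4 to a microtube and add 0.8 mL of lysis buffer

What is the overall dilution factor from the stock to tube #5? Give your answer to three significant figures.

Step 1: 12-fold → factor 12
Step 2: 0.15 mL brought to 2100 μL → factor 2.1/0.15 = 14
Step 3: 0.28 mL + 23.1 mL = 23.38 mL total → factor 23.38/0.28 = 83.5
Step 4: 0.48 mL + 1400 μL = 1.88 mL total → factor 1.88/0.48 = 3.9167
Step 5: 0.65 mL + 0.8 mL = 1.45 mL total → factor 1.45/0.65 = 2.2308
Overall dilution factor = 12 × 14 × 83.5 × 3.9167 × 2.2308 = 1.2257 × 10^5

1.23 × 10^5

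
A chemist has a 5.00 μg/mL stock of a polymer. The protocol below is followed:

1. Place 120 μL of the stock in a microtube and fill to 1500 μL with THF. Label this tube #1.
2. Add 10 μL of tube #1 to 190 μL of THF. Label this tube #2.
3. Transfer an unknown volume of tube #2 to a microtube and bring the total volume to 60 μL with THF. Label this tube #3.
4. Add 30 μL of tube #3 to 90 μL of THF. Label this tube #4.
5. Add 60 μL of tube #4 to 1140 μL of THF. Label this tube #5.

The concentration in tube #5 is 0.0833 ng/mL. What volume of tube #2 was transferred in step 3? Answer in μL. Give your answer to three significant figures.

20.0 μL

Step 1: 120 μL brought to 1500 μL → factor 1500/120 = 12.5
Step 2: 10 μL + 190 μL = 200 μL total → factor 200/10 = 20
Step 3: v brought to 60 μL → factor = 60 μL/v
Step 4: 30 μL + 90 μL = 120 μL total → factor 120/30 = 4
Step 5: 60 μL + 1140 μL = 1200 μL total → factor 1200/60 = 20
Product of known-step factors = 20000
Overall factor = 5.00 μg/mL / (0.0833 ng/mL) = 60024
Step-3 factor = 60024 / 20000 = 3.0012
v = 60 μL / 3.0012 = 20.0 μL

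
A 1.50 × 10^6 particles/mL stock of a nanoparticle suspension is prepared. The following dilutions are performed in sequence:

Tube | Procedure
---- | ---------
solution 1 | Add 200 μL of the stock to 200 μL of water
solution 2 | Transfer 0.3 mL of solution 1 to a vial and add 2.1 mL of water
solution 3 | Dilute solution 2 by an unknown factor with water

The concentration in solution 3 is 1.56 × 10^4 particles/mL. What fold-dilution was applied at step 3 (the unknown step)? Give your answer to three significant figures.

Step 1: 200 μL + 200 μL = 400 μL total → factor 400/200 = 2
Step 2: 0.3 mL + 2.1 mL = 2.4 mL total → factor 2.4/0.3 = 8
Step 3: unknown factor x
Product of known-step factors = 16
Overall factor = 1.50 × 10^6 particles/mL / (1.56 × 10^4 particles/mL) = 96.154
x = 96.154 / 16 = 6.01

6.01-fold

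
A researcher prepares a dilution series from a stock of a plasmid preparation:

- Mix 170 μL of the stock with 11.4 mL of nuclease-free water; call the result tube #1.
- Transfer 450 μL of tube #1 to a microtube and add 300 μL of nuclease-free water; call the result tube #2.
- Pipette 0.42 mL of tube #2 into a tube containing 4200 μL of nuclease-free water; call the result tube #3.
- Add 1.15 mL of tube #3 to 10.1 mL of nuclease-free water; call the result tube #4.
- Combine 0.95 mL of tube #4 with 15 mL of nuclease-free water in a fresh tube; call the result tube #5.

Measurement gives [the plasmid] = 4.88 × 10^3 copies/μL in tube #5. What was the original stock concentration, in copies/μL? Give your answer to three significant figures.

1.00 × 10^9 copies/μL

Step 1: 170 μL + 11.4 mL = 11570 μL total → factor 11570/170 = 68.059
Step 2: 450 μL + 300 μL = 750 μL total → factor 750/450 = 1.6667
Step 3: 0.42 mL + 4200 μL = 4.62 mL total → factor 4.62/0.42 = 11
Step 4: 1.15 mL + 10.1 mL = 11.25 mL total → factor 11.25/1.15 = 9.7826
Step 5: 0.95 mL + 15 mL = 15.95 mL total → factor 15.95/0.95 = 16.789
Overall dilution factor = 68.059 × 1.6667 × 11 × 9.7826 × 16.789 = 2.0494 × 10^5
Stock = 4.88 × 10^3 copies/μL × 2.0494 × 10^5 = 1.00 × 10^9 copies/μL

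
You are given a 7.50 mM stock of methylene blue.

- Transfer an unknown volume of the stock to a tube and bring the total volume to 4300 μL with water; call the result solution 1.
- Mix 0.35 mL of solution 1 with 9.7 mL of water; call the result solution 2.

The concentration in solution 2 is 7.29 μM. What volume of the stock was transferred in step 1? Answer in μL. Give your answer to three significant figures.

120 μL

Step 1: v brought to 4300 μL → factor = 4300 μL/v
Step 2: 0.35 mL + 9.7 mL = 10.05 mL total → factor 10.05/0.35 = 28.714
Product of known-step factors = 28.714
Overall factor = 7.50 mM / (7.29 μM) = 1028.8
Step-1 factor = 1028.8 / 28.714 = 35.829
v = 4300 μL / 35.829 = 120 μL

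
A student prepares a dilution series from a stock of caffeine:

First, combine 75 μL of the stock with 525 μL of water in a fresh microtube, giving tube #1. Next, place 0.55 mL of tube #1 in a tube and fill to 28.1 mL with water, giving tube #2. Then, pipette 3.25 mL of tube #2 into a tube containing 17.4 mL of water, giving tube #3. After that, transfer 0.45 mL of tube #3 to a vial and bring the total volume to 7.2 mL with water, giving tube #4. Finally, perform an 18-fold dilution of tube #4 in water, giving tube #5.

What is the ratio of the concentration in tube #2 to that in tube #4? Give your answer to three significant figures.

102

Step 1: 75 μL + 525 μL = 600 μL total → factor 600/75 = 8
Step 2: 0.55 mL brought to 28.1 mL → factor 28.1/0.55 = 51.091
Step 3: 3.25 mL + 17.4 mL = 20.65 mL total → factor 20.65/3.25 = 6.3538
Step 4: 0.45 mL brought to 7.2 mL → factor 7.2/0.45 = 16
Dilution factor to tube #2 = 408.73; to tube #4 = 41552
[tube #2]/[tube #4] = (factor to tube #4)/(factor to tube #2) = 41552/408.73 = 102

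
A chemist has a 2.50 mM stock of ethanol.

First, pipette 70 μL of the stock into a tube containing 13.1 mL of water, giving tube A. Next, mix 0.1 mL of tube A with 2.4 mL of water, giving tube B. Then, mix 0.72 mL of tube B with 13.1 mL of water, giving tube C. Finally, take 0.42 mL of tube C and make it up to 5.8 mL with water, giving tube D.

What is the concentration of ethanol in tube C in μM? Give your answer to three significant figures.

Step 1: 70 μL + 13.1 mL = 13170 μL total → factor 13170/70 = 188.14
Step 2: 0.1 mL + 2.4 mL = 2.5 mL total → factor 2.5/0.1 = 25
Step 3: 0.72 mL + 13.1 mL = 13.82 mL total → factor 13.82/0.72 = 19.194
Dilution factor through tube C = 188.14 × 25 × 19.194 = 90282
[tube C] = 2.50 mM / 90282 = 2.769 × 10^-5 mM = 0.0277 μM

0.0277 μM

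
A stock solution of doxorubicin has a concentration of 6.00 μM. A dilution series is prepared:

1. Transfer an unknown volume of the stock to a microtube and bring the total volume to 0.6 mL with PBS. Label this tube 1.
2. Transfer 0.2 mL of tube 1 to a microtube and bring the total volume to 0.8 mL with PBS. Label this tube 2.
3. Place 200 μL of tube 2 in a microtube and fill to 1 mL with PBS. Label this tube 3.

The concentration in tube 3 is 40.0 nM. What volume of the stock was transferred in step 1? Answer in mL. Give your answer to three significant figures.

Step 1: v brought to 0.6 mL → factor = 0.6 mL/v
Step 2: 0.2 mL brought to 0.8 mL → factor 0.8/0.2 = 4
Step 3: 200 μL brought to 1 mL → factor 1000/200 = 5
Product of known-step factors = 20
Overall factor = 6.00 μM / (40.0 nM) = 150
Step-1 factor = 150 / 20 = 7.5
v = 0.6 mL / 7.5 = 0.0800 mL

0.0800 mL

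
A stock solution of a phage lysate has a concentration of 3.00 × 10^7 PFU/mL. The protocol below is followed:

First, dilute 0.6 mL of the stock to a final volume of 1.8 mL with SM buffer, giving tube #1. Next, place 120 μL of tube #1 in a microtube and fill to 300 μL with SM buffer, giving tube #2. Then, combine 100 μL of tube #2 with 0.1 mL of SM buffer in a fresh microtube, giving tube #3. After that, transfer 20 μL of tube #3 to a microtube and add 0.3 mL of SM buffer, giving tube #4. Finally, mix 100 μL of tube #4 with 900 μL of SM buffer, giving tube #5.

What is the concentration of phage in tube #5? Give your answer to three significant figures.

Step 1: 0.6 mL brought to 1.8 mL → factor 1.8/0.6 = 3
Step 2: 120 μL brought to 300 μL → factor 300/120 = 2.5
Step 3: 100 μL + 0.1 mL = 200 μL total → factor 200/100 = 2
Step 4: 20 μL + 0.3 mL = 320 μL total → factor 320/20 = 16
Step 5: 100 μL + 900 μL = 1000 μL total → factor 1000/100 = 10
Overall dilution factor = 3 × 2.5 × 2 × 16 × 10 = 2400
Final = 3.00 × 10^7 PFU/mL / 2400 = 1.25 × 10^4 PFU/mL

1.25 × 10^4 PFU/mL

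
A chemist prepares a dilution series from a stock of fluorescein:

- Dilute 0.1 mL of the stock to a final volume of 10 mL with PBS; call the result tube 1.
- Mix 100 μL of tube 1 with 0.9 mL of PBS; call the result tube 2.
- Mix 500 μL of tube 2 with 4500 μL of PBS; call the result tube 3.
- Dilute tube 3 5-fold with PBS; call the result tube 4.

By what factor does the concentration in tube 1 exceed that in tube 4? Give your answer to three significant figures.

500

Step 1: 0.1 mL brought to 10 mL → factor 10/0.1 = 100
Step 2: 100 μL + 0.9 mL = 1000 μL total → factor 1000/100 = 10
Step 3: 500 μL + 4500 μL = 5000 μL total → factor 5000/500 = 10
Step 4: 5-fold → factor 5
Dilution factor to tube 1 = 100; to tube 4 = 50000
[tube 1]/[tube 4] = (factor to tube 4)/(factor to tube 1) = 50000/100 = 500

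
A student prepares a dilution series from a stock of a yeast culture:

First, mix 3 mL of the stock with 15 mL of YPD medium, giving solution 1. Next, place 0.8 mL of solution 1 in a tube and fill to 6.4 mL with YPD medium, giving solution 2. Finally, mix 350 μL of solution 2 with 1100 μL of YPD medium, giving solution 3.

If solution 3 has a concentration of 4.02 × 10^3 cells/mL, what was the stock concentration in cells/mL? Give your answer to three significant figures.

Step 1: 3 mL + 15 mL = 18 mL total → factor 18/3 = 6
Step 2: 0.8 mL brought to 6.4 mL → factor 6.4/0.8 = 8
Step 3: 350 μL + 1100 μL = 1450 μL total → factor 1450/350 = 4.1429
Overall dilution factor = 6 × 8 × 4.1429 = 198.86
Stock = 4.02 × 10^3 cells/mL × 198.86 = 7.99 × 10^5 cells/mL

7.99 × 10^5 cells/mL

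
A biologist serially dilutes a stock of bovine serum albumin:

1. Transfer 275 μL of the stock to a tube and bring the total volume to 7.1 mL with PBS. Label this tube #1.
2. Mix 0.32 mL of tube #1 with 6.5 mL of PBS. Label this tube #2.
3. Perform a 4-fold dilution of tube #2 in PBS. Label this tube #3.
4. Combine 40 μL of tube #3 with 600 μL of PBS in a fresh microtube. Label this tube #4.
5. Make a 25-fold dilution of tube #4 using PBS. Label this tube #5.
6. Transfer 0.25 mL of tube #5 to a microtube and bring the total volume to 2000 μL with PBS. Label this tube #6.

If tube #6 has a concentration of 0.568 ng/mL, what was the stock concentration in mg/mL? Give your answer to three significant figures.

Step 1: 275 μL brought to 7.1 mL → factor 7100/275 = 25.818
Step 2: 0.32 mL + 6.5 mL = 6.82 mL total → factor 6.82/0.32 = 21.312
Step 3: 4-fold → factor 4
Step 4: 40 μL + 600 μL = 640 μL total → factor 640/40 = 16
Step 5: 25-fold → factor 25
Step 6: 0.25 mL brought to 2000 μL → factor 2/0.25 = 8
Overall dilution factor = 25.818 × 21.312 × 4 × 16 × 25 × 8 = 7.0432 × 10^6
Stock = 0.568 ng/mL × 7.0432 × 10^6 = 4.001 × 10^6 ng/mL = 4.00 mg/mL

4.00 mg/mL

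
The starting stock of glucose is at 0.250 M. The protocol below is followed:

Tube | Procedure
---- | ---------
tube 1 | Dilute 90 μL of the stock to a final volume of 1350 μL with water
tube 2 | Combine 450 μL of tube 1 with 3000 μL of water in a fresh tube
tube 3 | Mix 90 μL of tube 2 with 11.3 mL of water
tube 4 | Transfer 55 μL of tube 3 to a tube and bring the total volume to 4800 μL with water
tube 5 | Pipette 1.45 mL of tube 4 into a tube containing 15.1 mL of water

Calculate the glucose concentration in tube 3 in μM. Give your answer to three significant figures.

17.2 μM

Step 1: 90 μL brought to 1350 μL → factor 1350/90 = 15
Step 2: 450 μL + 3000 μL = 3450 μL total → factor 3450/450 = 7.6667
Step 3: 90 μL + 11.3 mL = 11390 μL total → factor 11390/90 = 126.56
Dilution factor through tube 3 = 15 × 7.6667 × 126.56 = 14554
[tube 3] = 0.250 M / 14554 = 1.718 × 10^-5 M = 17.2 μM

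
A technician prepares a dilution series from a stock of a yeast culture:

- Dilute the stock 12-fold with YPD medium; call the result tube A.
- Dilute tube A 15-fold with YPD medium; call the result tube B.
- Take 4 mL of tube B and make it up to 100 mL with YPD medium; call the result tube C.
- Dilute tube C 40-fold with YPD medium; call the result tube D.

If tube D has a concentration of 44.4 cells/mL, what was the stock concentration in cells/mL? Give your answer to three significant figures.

Step 1: 12-fold → factor 12
Step 2: 15-fold → factor 15
Step 3: 4 mL brought to 100 mL → factor 100/4 = 25
Step 4: 40-fold → factor 40
Overall dilution factor = 12 × 15 × 25 × 40 = 1.8 × 10^5
Stock = 44.4 cells/mL × 1.8 × 10^5 = 7.99 × 10^6 cells/mL

7.99 × 10^6 cells/mL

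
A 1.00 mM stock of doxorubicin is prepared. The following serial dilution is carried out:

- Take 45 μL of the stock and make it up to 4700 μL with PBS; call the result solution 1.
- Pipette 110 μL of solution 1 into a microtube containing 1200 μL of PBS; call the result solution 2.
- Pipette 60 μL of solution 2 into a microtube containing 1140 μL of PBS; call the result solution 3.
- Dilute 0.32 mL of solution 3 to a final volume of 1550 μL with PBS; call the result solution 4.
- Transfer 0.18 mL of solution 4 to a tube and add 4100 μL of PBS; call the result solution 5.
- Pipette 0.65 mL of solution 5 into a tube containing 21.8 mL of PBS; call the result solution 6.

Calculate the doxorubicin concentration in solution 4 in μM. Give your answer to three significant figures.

0.00830 μM

Step 1: 45 μL brought to 4700 μL → factor 4700/45 = 104.44
Step 2: 110 μL + 1200 μL = 1310 μL total → factor 1310/110 = 11.909
Step 3: 60 μL + 1140 μL = 1200 μL total → factor 1200/60 = 20
Step 4: 0.32 mL brought to 1550 μL → factor 1.55/0.32 = 4.8438
Dilution factor through solution 4 = 104.44 × 11.909 × 20 × 4.8438 = 1.205 × 10^5
[solution 4] = 1.00 mM / 1.205 × 10^5 = 8.299 × 10^-6 mM = 0.00830 μM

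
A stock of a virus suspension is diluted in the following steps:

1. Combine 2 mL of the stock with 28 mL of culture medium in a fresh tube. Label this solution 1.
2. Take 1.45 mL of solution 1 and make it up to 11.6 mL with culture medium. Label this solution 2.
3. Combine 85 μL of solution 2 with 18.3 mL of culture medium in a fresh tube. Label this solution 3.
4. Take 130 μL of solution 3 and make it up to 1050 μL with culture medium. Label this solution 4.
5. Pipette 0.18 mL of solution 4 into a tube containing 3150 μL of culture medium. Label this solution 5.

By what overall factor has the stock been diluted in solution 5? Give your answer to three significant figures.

3.88 × 10^6

Step 1: 2 mL + 28 mL = 30 mL total → factor 30/2 = 15
Step 2: 1.45 mL brought to 11.6 mL → factor 11.6/1.45 = 8
Step 3: 85 μL + 18.3 mL = 18385 μL total → factor 18385/85 = 216.29
Step 4: 130 μL brought to 1050 μL → factor 1050/130 = 8.0769
Step 5: 0.18 mL + 3150 μL = 3.33 mL total → factor 3.33/0.18 = 18.5
Overall dilution factor = 15 × 8 × 216.29 × 8.0769 × 18.5 = 3.8783 × 10^6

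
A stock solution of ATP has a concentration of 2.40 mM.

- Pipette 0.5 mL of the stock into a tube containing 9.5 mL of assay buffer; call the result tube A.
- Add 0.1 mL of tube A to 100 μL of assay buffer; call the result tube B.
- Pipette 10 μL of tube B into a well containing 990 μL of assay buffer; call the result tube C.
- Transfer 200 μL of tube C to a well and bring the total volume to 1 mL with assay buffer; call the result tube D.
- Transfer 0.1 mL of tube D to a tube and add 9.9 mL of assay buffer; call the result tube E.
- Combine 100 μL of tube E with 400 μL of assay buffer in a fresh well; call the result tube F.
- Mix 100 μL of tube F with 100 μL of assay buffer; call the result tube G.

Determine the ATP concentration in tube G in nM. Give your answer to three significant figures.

Step 1: 0.5 mL + 9.5 mL = 10 mL total → factor 10/0.5 = 20
Step 2: 0.1 mL + 100 μL = 0.2 mL total → factor 0.2/0.1 = 2
Step 3: 10 μL + 990 μL = 1000 μL total → factor 1000/10 = 100
Step 4: 200 μL brought to 1 mL → factor 1000/200 = 5
Step 5: 0.1 mL + 9.9 mL = 10 mL total → factor 10/0.1 = 100
Step 6: 100 μL + 400 μL = 500 μL total → factor 500/100 = 5
Step 7: 100 μL + 100 μL = 200 μL total → factor 200/100 = 2
Overall dilution factor = 20 × 2 × 100 × 5 × 100 × 5 × 2 = 2 × 10^7
Final = 2.40 mM / 2 × 10^7 = 1.200 × 10^-7 mM = 0.120 nM

0.120 nM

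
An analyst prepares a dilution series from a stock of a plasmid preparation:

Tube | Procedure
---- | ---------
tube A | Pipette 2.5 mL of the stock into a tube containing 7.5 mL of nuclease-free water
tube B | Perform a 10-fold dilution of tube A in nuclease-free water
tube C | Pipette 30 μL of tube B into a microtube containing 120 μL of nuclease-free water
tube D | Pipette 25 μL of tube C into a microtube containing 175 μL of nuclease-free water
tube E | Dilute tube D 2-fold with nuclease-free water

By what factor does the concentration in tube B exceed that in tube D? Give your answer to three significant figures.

40.0

Step 1: 2.5 mL + 7.5 mL = 10 mL total → factor 10/2.5 = 4
Step 2: 10-fold → factor 10
Step 3: 30 μL + 120 μL = 150 μL total → factor 150/30 = 5
Step 4: 25 μL + 175 μL = 200 μL total → factor 200/25 = 8
Dilution factor to tube B = 40; to tube D = 1600
[tube B]/[tube D] = (factor to tube D)/(factor to tube B) = 1600/40 = 40.0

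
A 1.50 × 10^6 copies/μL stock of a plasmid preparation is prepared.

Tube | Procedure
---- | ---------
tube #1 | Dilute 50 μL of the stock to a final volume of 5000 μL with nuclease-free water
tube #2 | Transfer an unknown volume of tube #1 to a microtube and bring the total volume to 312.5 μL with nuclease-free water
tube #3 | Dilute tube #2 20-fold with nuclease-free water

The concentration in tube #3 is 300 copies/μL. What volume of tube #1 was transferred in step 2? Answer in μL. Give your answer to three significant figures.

Step 1: 50 μL brought to 5000 μL → factor 5000/50 = 100
Step 2: v brought to 312.5 μL → factor = 312.5 μL/v
Step 3: 20-fold → factor 20
Product of known-step factors = 2000
Overall factor = 1.50 × 10^6 copies/μL / (300 copies/μL) = 5000
Step-2 factor = 5000 / 2000 = 2.5
v = 312.5 μL / 2.5 = 125 μL

125 μL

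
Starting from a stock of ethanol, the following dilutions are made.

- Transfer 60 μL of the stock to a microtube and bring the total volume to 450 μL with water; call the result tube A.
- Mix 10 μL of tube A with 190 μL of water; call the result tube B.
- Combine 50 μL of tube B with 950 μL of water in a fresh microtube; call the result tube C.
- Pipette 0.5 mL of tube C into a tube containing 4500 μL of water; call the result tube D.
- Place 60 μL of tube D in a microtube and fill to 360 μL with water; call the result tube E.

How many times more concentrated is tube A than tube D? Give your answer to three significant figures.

Step 1: 60 μL brought to 450 μL → factor 450/60 = 7.5
Step 2: 10 μL + 190 μL = 200 μL total → factor 200/10 = 20
Step 3: 50 μL + 950 μL = 1000 μL total → factor 1000/50 = 20
Step 4: 0.5 mL + 4500 μL = 5 mL total → factor 5/0.5 = 10
Dilution factor to tube A = 7.5; to tube D = 30000
[tube A]/[tube D] = (factor to tube D)/(factor to tube A) = 30000/7.5 = 4.00 × 10^3

4.00 × 10^3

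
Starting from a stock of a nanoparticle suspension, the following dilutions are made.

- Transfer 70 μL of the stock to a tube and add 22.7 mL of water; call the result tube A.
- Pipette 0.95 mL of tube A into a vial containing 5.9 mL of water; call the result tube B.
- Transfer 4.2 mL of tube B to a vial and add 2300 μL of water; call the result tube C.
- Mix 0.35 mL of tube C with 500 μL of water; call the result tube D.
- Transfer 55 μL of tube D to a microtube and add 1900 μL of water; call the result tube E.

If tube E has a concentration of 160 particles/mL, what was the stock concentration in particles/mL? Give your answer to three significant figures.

5.01 × 10^7 particles/mL

Step 1: 70 μL + 22.7 mL = 22770 μL total → factor 22770/70 = 325.29
Step 2: 0.95 mL + 5.9 mL = 6.85 mL total → factor 6.85/0.95 = 7.2105
Step 3: 4.2 mL + 2300 μL = 6.5 mL total → factor 6.5/4.2 = 1.5476
Step 4: 0.35 mL + 500 μL = 0.85 mL total → factor 0.85/0.35 = 2.4286
Step 5: 55 μL + 1900 μL = 1955 μL total → factor 1955/55 = 35.545
Overall dilution factor = 325.29 × 7.2105 × 1.5476 × 2.4286 × 35.545 = 3.1335 × 10^5
Stock = 160 particles/mL × 3.1335 × 10^5 = 5.01 × 10^7 particles/mL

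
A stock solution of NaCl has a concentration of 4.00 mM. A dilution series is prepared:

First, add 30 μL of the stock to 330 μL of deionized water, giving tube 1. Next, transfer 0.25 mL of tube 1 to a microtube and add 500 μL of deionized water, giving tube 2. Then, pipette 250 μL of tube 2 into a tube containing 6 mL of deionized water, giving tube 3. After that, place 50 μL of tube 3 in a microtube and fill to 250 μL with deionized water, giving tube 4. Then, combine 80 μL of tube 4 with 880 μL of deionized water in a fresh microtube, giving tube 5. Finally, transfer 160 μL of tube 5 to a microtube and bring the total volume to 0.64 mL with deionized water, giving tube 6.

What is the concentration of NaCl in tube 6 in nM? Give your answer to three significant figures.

Step 1: 30 μL + 330 μL = 360 μL total → factor 360/30 = 12
Step 2: 0.25 mL + 500 μL = 0.75 mL total → factor 0.75/0.25 = 3
Step 3: 250 μL + 6 mL = 6250 μL total → factor 6250/250 = 25
Step 4: 50 μL brought to 250 μL → factor 250/50 = 5
Step 5: 80 μL + 880 μL = 960 μL total → factor 960/80 = 12
Step 6: 160 μL brought to 0.64 mL → factor 640/160 = 4
Overall dilution factor = 12 × 3 × 25 × 5 × 12 × 4 = 2.16 × 10^5
Final = 4.00 mM / 2.16 × 10^5 = 1.852 × 10^-5 mM = 18.5 nM

18.5 nM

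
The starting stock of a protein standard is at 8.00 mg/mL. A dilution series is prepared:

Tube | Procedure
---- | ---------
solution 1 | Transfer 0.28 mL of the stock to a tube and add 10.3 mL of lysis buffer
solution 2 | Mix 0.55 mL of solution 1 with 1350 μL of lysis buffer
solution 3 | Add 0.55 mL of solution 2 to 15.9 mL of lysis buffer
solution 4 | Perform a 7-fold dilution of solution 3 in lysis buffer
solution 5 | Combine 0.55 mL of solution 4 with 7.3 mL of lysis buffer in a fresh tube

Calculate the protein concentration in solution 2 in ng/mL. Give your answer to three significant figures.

Step 1: 0.28 mL + 10.3 mL = 10.58 mL total → factor 10.58/0.28 = 37.786
Step 2: 0.55 mL + 1350 μL = 1.9 mL total → factor 1.9/0.55 = 3.4545
Dilution factor through solution 2 = 37.786 × 3.4545 = 130.53
[solution 2] = 8.00 mg/mL / 130.53 = 0.06129 mg/mL = 6.13 × 10^4 ng/mL

6.13 × 10^4 ng/mL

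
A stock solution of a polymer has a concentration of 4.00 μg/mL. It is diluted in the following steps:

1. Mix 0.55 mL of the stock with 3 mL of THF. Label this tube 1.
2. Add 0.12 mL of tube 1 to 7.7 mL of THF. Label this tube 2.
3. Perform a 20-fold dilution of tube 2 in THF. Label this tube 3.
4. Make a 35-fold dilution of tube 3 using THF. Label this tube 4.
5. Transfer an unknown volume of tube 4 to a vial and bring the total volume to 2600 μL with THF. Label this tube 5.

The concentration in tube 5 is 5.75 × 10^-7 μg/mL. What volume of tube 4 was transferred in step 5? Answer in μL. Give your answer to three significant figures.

110 μL

Step 1: 0.55 mL + 3 mL = 3.55 mL total → factor 3.55/0.55 = 6.4545
Step 2: 0.12 mL + 7.7 mL = 7.82 mL total → factor 7.82/0.12 = 65.167
Step 3: 20-fold → factor 20
Step 4: 35-fold → factor 35
Step 5: v brought to 2600 μL → factor = 2600 μL/v
Product of known-step factors = 2.9443 × 10^5
Overall factor = 4.00 μg/mL / (5.75 × 10^-7 μg/mL) = 6.9565 × 10^6
Step-5 factor = 6.9565 × 10^6 / 2.9443 × 10^5 = 23.627
v = 2600 μL / 23.627 = 110 μL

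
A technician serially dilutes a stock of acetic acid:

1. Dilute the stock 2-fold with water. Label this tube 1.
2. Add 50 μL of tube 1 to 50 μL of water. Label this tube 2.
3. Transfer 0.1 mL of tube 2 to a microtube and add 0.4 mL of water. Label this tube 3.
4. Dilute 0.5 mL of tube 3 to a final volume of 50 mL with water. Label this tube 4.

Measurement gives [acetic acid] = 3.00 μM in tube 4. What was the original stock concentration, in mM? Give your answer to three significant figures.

Step 1: 2-fold → factor 2
Step 2: 50 μL + 50 μL = 100 μL total → factor 100/50 = 2
Step 3: 0.1 mL + 0.4 mL = 0.5 mL total → factor 0.5/0.1 = 5
Step 4: 0.5 mL brought to 50 mL → factor 50/0.5 = 100
Overall dilution factor = 2 × 2 × 5 × 100 = 2000
Stock = 3.00 μM × 2000 = 6000 μM = 6.00 mM

6.00 mM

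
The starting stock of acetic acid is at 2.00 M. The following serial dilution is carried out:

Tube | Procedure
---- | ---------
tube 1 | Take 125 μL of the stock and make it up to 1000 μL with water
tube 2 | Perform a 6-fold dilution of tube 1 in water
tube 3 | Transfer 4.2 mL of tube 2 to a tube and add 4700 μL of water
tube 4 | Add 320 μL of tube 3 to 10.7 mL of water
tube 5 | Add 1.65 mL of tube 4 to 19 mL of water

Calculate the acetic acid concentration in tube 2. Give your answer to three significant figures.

0.0417 M

Step 1: 125 μL brought to 1000 μL → factor 1000/125 = 8
Step 2: 6-fold → factor 6
Dilution factor through tube 2 = 8 × 6 = 48
[tube 2] = 2.00 M / 48 = 0.0417 M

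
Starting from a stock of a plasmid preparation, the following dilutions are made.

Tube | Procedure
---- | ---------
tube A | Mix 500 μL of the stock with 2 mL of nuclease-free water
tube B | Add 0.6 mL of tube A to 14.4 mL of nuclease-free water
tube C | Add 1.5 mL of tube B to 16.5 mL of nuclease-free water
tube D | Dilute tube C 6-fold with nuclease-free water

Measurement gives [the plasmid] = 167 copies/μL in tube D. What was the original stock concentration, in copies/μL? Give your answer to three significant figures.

Step 1: 500 μL + 2 mL = 2500 μL total → factor 2500/500 = 5
Step 2: 0.6 mL + 14.4 mL = 15 mL total → factor 15/0.6 = 25
Step 3: 1.5 mL + 16.5 mL = 18 mL total → factor 18/1.5 = 12
Step 4: 6-fold → factor 6
Overall dilution factor = 5 × 25 × 12 × 6 = 9000
Stock = 167 copies/μL × 9000 = 1.50 × 10^6 copies/μL

1.50 × 10^6 copies/μL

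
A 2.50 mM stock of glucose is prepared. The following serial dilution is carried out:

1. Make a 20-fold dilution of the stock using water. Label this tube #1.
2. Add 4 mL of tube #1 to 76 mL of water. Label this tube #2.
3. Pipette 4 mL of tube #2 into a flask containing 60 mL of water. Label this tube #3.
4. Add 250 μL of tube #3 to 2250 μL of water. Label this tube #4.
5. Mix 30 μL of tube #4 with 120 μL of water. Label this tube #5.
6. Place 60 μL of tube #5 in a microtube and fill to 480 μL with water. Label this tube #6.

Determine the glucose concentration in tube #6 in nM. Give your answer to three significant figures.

Step 1: 20-fold → factor 20
Step 2: 4 mL + 76 mL = 80 mL total → factor 80/4 = 20
Step 3: 4 mL + 60 mL = 64 mL total → factor 64/4 = 16
Step 4: 250 μL + 2250 μL = 2500 μL total → factor 2500/250 = 10
Step 5: 30 μL + 120 μL = 150 μL total → factor 150/30 = 5
Step 6: 60 μL brought to 480 μL → factor 480/60 = 8
Overall dilution factor = 20 × 20 × 16 × 10 × 5 × 8 = 2.56 × 10^6
Final = 2.50 mM / 2.56 × 10^6 = 9.766 × 10^-7 mM = 0.977 nM

0.977 nM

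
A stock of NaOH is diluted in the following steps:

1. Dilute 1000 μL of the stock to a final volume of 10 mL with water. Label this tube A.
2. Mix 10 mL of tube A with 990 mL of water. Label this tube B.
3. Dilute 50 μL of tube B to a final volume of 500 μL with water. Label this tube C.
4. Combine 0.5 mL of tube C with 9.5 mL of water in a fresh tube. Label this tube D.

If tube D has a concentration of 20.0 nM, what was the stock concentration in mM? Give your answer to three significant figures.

Step 1: 1000 μL brought to 10 mL → factor 10000/1000 = 10
Step 2: 10 mL + 990 mL = 1000 mL total → factor 1000/10 = 100
Step 3: 50 μL brought to 500 μL → factor 500/50 = 10
Step 4: 0.5 mL + 9.5 mL = 10 mL total → factor 10/0.5 = 20
Overall dilution factor = 10 × 100 × 10 × 20 = 2 × 10^5
Stock = 20.0 nM × 2 × 10^5 = 4.000 × 10^6 nM = 4.00 mM

4.00 mM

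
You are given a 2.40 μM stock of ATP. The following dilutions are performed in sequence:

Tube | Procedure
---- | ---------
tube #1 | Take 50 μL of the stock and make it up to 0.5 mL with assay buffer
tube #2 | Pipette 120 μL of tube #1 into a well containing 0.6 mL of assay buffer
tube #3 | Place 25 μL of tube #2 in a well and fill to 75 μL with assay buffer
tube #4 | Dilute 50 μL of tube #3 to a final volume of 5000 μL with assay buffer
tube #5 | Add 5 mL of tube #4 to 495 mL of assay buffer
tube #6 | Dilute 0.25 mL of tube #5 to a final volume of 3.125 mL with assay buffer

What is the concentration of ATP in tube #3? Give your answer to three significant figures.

Step 1: 50 μL brought to 0.5 mL → factor 500/50 = 10
Step 2: 120 μL + 0.6 mL = 720 μL total → factor 720/120 = 6
Step 3: 25 μL brought to 75 μL → factor 75/25 = 3
Dilution factor through tube #3 = 10 × 6 × 3 = 180
[tube #3] = 2.40 μM / 180 = 0.0133 μM

0.0133 μM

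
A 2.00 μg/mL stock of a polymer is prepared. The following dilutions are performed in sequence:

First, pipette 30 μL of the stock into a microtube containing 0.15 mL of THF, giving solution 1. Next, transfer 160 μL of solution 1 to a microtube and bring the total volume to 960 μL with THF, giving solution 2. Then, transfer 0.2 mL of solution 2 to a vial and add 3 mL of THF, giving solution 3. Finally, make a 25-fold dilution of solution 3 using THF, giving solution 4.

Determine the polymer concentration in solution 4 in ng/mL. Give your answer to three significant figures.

0.139 ng/mL

Step 1: 30 μL + 0.15 mL = 180 μL total → factor 180/30 = 6
Step 2: 160 μL brought to 960 μL → factor 960/160 = 6
Step 3: 0.2 mL + 3 mL = 3.2 mL total → factor 3.2/0.2 = 16
Step 4: 25-fold → factor 25
Overall dilution factor = 6 × 6 × 16 × 25 = 14400
Final = 2.00 μg/mL / 14400 = 0.0001389 μg/mL = 0.139 ng/mL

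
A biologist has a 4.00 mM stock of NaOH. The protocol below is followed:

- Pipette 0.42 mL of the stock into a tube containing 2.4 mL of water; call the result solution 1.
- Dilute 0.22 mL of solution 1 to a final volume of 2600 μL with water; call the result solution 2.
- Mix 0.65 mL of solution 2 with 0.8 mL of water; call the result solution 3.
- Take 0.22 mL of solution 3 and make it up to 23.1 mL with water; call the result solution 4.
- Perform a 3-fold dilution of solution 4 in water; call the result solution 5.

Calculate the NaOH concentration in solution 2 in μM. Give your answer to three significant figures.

50.4 μM

Step 1: 0.42 mL + 2.4 mL = 2.82 mL total → factor 2.82/0.42 = 6.7143
Step 2: 0.22 mL brought to 2600 μL → factor 2.6/0.22 = 11.818
Dilution factor through solution 2 = 6.7143 × 11.818 = 79.351
[solution 2] = 4.00 mM / 79.351 = 0.05041 mM = 50.4 μM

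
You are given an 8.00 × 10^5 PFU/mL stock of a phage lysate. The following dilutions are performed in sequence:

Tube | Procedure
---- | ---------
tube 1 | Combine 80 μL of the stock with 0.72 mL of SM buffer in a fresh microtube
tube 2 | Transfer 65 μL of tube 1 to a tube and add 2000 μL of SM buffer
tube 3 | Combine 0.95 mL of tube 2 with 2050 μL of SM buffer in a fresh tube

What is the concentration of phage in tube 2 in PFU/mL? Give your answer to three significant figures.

2.52 × 10^3 PFU/mL

Step 1: 80 μL + 0.72 mL = 800 μL total → factor 800/80 = 10
Step 2: 65 μL + 2000 μL = 2065 μL total → factor 2065/65 = 31.769
Dilution factor through tube 2 = 10 × 31.769 = 317.69
[tube 2] = 8.00 × 10^5 PFU/mL / 317.69 = 2.52 × 10^3 PFU/mL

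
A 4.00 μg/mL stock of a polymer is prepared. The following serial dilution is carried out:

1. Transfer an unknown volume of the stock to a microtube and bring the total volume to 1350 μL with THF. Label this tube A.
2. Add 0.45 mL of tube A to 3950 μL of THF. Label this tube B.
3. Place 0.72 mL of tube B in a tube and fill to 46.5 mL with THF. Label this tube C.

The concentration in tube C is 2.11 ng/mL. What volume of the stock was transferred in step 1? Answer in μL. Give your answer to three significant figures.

Step 1: v brought to 1350 μL → factor = 1350 μL/v
Step 2: 0.45 mL + 3950 μL = 4.4 mL total → factor 4.4/0.45 = 9.7778
Step 3: 0.72 mL brought to 46.5 mL → factor 46.5/0.72 = 64.583
Product of known-step factors = 631.48
Overall factor = 4.00 μg/mL / (2.11 ng/mL) = 1895.7
Step-1 factor = 1895.7 / 631.48 = 3.002
v = 1350 μL / 3.002 = 450 μL

450 μL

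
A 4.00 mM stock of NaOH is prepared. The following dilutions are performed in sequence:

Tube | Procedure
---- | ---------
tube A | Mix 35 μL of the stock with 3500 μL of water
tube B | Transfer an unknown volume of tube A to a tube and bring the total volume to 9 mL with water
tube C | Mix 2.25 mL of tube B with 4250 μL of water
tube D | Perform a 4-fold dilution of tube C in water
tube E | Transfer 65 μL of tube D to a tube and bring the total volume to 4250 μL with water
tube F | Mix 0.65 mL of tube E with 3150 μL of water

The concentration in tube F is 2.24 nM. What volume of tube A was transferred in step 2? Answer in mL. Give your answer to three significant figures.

Step 1: 35 μL + 3500 μL = 3535 μL total → factor 3535/35 = 101
Step 2: v brought to 9 mL → factor = 9 mL/v
Step 3: 2.25 mL + 4250 μL = 6.5 mL total → factor 6.5/2.25 = 2.8889
Step 4: 4-fold → factor 4
Step 5: 65 μL brought to 4250 μL → factor 4250/65 = 65.385
Step 6: 0.65 mL + 3150 μL = 3.8 mL total → factor 3.8/0.65 = 5.8462
Product of known-step factors = 4.4613 × 10^5
Overall factor = 4.00 mM / (2.24 nM) = 1.7857 × 10^6
Step-2 factor = 1.7857 × 10^6 / 4.4613 × 10^5 = 4.0027
v = 9 mL / 4.0027 = 2.25 mL

2.25 mL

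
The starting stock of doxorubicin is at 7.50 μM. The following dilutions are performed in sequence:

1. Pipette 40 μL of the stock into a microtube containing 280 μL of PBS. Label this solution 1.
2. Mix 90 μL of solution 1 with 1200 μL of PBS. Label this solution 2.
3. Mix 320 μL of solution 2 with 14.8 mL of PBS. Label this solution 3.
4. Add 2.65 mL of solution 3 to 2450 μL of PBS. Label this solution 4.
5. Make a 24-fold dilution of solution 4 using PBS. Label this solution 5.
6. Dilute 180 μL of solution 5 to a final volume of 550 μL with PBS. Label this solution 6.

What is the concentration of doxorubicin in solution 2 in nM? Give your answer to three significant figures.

65.4 nM

Step 1: 40 μL + 280 μL = 320 μL total → factor 320/40 = 8
Step 2: 90 μL + 1200 μL = 1290 μL total → factor 1290/90 = 14.333
Dilution factor through solution 2 = 8 × 14.333 = 114.67
[solution 2] = 7.50 μM / 114.67 = 0.06541 μM = 65.4 nM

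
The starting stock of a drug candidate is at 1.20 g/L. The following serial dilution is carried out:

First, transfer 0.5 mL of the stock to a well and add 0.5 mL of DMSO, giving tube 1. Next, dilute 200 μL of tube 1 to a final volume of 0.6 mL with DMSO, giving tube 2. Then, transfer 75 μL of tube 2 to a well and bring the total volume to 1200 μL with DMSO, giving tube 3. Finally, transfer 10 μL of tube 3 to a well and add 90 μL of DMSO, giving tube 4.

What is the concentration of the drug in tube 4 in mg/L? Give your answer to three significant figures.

Step 1: 0.5 mL + 0.5 mL = 1 mL total → factor 1/0.5 = 2
Step 2: 200 μL brought to 0.6 mL → factor 600/200 = 3
Step 3: 75 μL brought to 1200 μL → factor 1200/75 = 16
Step 4: 10 μL + 90 μL = 100 μL total → factor 100/10 = 10
Overall dilution factor = 2 × 3 × 16 × 10 = 960
Final = 1.20 g/L / 960 = 0.001250 g/L = 1.25 mg/L

1.25 mg/L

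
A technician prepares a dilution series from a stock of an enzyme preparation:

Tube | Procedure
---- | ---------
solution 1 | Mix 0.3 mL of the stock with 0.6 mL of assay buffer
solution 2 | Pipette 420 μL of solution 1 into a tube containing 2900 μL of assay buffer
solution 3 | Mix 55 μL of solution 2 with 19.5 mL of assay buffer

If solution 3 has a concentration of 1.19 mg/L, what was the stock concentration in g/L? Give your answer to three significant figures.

10.0 g/L

Step 1: 0.3 mL + 0.6 mL = 0.9 mL total → factor 0.9/0.3 = 3
Step 2: 420 μL + 2900 μL = 3320 μL total → factor 3320/420 = 7.9048
Step 3: 55 μL + 19.5 mL = 19555 μL total → factor 19555/55 = 355.55
Overall dilution factor = 3 × 7.9048 × 355.55 = 8431.5
Stock = 1.19 mg/L × 8431.5 = 1.003 × 10^4 mg/L = 10.0 g/L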